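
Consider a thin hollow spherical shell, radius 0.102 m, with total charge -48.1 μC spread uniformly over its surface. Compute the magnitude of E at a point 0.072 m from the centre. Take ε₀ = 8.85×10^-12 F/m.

E = 0

By spherical symmetry E is radial; choose a Gaussian sphere of radius r = 0.072 m (inside the shell, r < 0.102 m).
All the charge is outside the Gaussian surface: Q_enc = 0, hence E = 0 everywhere inside the shell.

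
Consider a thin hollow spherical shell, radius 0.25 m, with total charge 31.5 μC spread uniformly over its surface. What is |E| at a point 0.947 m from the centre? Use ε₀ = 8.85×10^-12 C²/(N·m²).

Symmetry ⇒ E = E(r) r̂. Gaussian sphere of radius r = 0.947 m (r > 0.25 m).
The entire shell is enclosed: Q_enc = 3.15e-5 C.
Gauss's law: E·4πr² = Q_enc/ε₀.
E = |Q_enc|/(4πε₀r²) = (3.15×10^-5)/(4π·8.85×10^-12·(0.947)²) = 3.16e5 N/C.

E = 3.16×10^5 N/C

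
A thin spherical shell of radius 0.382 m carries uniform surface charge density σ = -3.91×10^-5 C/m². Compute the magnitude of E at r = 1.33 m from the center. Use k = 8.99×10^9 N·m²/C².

Use a concentric Gaussian sphere at r = 1.33 m (r > 0.382 m).
The entire shell is enclosed: Q_enc = σ·4πR² = (-3.91e-5)·4π·(0.382)² = -7.17e-5 C.
By Gauss's law, ∮E·dA = E·4πr² = Q_enc/ε₀.
E = k|Q_enc|/r² = (8.99×10^9)(7.17e-5)/(1.33)² = 3.64e5 N/C.

|E| ≈ 3.64e5 N/C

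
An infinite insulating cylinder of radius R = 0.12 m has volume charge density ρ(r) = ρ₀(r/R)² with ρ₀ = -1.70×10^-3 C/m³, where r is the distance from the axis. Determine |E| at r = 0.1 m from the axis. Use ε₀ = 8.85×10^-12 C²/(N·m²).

Take a coaxial cylindrical Gaussian surface of radius r = 0.1 m and length L (r < R).
λ_enc = ∫₀^r ρ(r')·2πr' dr' = (2πρ₀/R²)·r^4/4 = -1.854e-5 C/m.
Applying ∮E·dA = Q_enc/ε₀ with the end caps contributing no flux:
E = |λ_enc|/(2πε₀r) = (1.854×10^-5)/(2π·8.85×10^-12·0.1) = 3.33×10^6 N/C.

|E| = 3.33×10^6 V/m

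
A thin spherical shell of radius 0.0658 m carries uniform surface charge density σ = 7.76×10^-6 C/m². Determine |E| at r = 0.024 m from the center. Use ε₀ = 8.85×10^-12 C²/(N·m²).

Symmetry ⇒ E = E(r) r̂. Gaussian sphere of radius r = 0.024 m (inside the shell, r < 0.0658 m).
No charge lies within this surface, so Q_enc = 0 and Gauss's law gives E·4πr² = 0 ⇒ E = 0.

|E| = 0 N/C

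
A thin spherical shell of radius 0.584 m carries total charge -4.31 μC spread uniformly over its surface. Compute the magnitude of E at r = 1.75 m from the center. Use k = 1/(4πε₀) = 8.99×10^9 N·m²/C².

1.27×10^4 N/C

Use a concentric Gaussian sphere at r = 1.75 m (r > 0.584 m).
The entire shell is enclosed: Q_enc = -4.31×10^-6 C.
Applying ∮E·dA = Q_enc/ε₀ with Φ = E(4πr²):
E = k|Q_enc|/r² = (8.99×10^9)(4.31e-6)/(1.75)² = 1.27e4 N/C.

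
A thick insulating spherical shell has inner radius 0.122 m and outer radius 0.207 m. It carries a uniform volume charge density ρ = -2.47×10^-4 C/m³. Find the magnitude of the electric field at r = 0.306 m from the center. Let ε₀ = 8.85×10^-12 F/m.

7.01×10^5 N/C

By spherical symmetry E is radial; choose a Gaussian sphere of radius r = 0.306 m (r > 0.207 m, enclosing the whole shell).
Q_enc = ρ·(4π/3)(b³ − a³) = (-2.47×10^-4)·(4π/3)·((0.207)³ − (0.122)³) = -7.298e-6 C.
Applying ∮E·dA = Q_enc/ε₀ with Φ = E(4πr²):
E = |Q_enc|/(4πε₀r²) = (7.298×10^-6)/(4π·8.85×10^-12·(0.306)²) = 7.01×10^5 N/C.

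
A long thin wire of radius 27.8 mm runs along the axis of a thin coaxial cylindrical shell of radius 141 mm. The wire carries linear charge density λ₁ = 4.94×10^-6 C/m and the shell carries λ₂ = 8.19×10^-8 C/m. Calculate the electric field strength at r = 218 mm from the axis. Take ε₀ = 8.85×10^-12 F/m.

Take a coaxial cylindrical Gaussian surface of radius r = 218 mm and length L (r > 141 mm, enclosing both).
λ_enc = λ₁ + λ₂ = (4.94e-6) + (8.19e-8) = 5.022×10^-6 C/m.
By Gauss's law (flux through the curved wall only), E·2πrL = λ_enc L/ε₀.
E = |λ_enc|/(2πε₀r) = (5.022e-6)/(2π·8.85×10^-12·0.218) = 4.14×10^5 N/C.

|E| ≈ 4.14×10^5 V/m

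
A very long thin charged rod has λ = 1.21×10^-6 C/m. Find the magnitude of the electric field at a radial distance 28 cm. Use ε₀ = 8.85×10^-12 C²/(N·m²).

Coaxial Gaussian cylinder, radius r = 28 cm, length L.
Q_enc = λL, so λ_enc = 1.21×10^-6 C/m.
Applying ∮E·dA = Q_enc/ε₀ with the end caps contributing no flux:
E = |λ_enc|/(2πε₀r) = (1.21e-6)/(2π·8.85×10^-12·0.28) = 7.77×10^4 N/C.

E ≈ 7.77e4 N/C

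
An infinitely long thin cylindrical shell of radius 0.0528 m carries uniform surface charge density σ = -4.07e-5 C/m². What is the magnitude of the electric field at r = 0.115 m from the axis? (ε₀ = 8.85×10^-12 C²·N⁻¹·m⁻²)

2.11e6 V/m

By cylindrical symmetry E is radial; use a coaxial Gaussian cylinder of radius 0.115 m and length L (r > 0.0528 m).
The whole shell is enclosed: λ_enc = σ·2πR = (-4.07e-5)·2π·(0.0528) = -1.35×10^-5 C/m.
Gauss's law: E·2πrL = λ_enc L/ε₀.
E = |λ_enc|/(2πε₀r) = (1.35×10^-5)/(2π·8.85×10^-12·0.115) = 2.11×10^6 N/C.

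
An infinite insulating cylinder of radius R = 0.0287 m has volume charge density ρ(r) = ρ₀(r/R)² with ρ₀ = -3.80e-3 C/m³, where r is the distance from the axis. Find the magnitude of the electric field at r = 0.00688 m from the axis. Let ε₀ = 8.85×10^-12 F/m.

4.24e4 V/m

By cylindrical symmetry E is radial; use a coaxial Gaussian cylinder of radius 0.00688 m and length L (r < R).
Integrating ρ over the cross-section to radius r: λ_enc = (2πρ₀/R²) ∫₀^r r'^3 dr' = 2πρ₀ r^4/(4·R²) = -1.624e-8 C/m.
Applying ∮E·dA = Q_enc/ε₀ with the end caps contributing no flux:
E = |λ_enc|/(2πε₀r) = (1.624×10^-8)/(2π·8.85×10^-12·0.00688) = 4.24e4 N/C.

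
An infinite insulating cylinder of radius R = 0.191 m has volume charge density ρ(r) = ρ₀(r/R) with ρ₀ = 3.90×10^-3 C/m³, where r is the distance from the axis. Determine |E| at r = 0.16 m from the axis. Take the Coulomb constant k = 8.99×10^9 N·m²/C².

E ≈ 1.97e7 V/m

Coaxial Gaussian cylinder, radius r = 0.16 m, length L (r < R).
Integrating ρ over the cross-section to radius r: λ_enc = (2πρ₀/R) ∫₀^r r'^2 dr' = 2πρ₀ r^3/(3·R) = 1.752e-4 C/m.
By Gauss's law (flux through the curved wall only), E·2πrL = λ_enc L/ε₀.
E = 2k|λ_enc|/r = 2(8.99×10^9)(1.752×10^-4)/(0.16) = 1.97e7 N/C.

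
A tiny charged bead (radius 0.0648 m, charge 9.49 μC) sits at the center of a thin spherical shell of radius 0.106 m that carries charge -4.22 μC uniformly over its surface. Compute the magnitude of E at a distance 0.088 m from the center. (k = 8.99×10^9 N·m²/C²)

Symmetry ⇒ E = E(r) r̂. Gaussian sphere of radius r = 0.088 m (between the bodies, 0.0648 m < r < 0.106 m).
The shell at 0.106 m lies outside the Gaussian surface, so Q_enc = 9.49 μC = 9.49×10^-6 C.
By Gauss's law, ∮E·dA = E·4πr² = Q_enc/ε₀.
E = k|Q_enc|/r² = (8.99×10^9)(9.49e-6)/(0.088)² = 1.10e7 N/C.

|E| ≈ 1.10e7 V/m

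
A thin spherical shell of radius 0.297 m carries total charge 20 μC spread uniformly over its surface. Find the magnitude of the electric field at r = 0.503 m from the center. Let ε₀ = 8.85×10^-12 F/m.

Use a concentric Gaussian sphere at r = 0.503 m (r > 0.297 m).
The entire shell is enclosed: Q_enc = 2.00×10^-5 C.
Since E is radial and uniform over the Gaussian sphere, Φ = E·4πr² = Q_enc/ε₀.
E = |Q_enc|/(4πε₀r²) = (2.00×10^-5)/(4π·8.85×10^-12·(0.503)²) = 7.11e5 N/C.

E ≈ 7.11e5 N/C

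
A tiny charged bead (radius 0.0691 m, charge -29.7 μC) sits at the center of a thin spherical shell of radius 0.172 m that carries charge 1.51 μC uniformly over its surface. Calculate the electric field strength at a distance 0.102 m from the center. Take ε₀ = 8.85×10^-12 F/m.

By spherical symmetry E is radial; choose a Gaussian sphere of radius r = 0.102 m (between the bodies, 0.0691 m < r < 0.172 m).
Only the inner charge is enclosed; the outer shell contributes nothing inside itself. Q_enc = -29.7 μC = -2.97×10^-5 C.
By Gauss's law, ∮E·dA = E·4πr² = Q_enc/ε₀.
E = |Q_enc|/(4πε₀r²) = (2.97e-5)/(4π·8.85×10^-12·(0.102)²) = 2.57e7 N/C.

|E| = 2.57×10^7 N/C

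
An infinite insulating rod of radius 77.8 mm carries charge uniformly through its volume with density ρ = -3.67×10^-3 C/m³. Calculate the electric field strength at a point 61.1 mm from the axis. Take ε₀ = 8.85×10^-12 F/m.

Coaxial Gaussian cylinder, radius r = 61.1 mm, length L (r < R).
Charge inside radius r per length L is ρ·πr²·L, so λ_enc = ρπr² = -4.304×10^-5 C/m.
Applying ∮E·dA = Q_enc/ε₀ with the end caps contributing no flux:
E = |λ_enc|/(2πε₀r) = (4.304×10^-5)/(2π·8.85×10^-12·0.0611) = 1.27×10^7 N/C.

E ≈ 1.27×10^7 N/C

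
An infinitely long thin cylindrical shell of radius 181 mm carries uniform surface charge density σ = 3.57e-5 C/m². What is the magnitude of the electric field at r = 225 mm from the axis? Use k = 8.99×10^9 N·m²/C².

Choose a coaxial cylinder of radius r = 225 mm (arbitrary length L) as the Gaussian surface (r > 181 mm).
The whole shell is enclosed: λ_enc = σ·2πR = (3.57e-5)·2π·(0.181) = 4.06×10^-5 C/m.
Since E is radial and uniform over the curved surface, Φ = E·2πrL = Q_enc/ε₀ = λ_enc L/ε₀.
E = 2k|λ_enc|/r = 2(8.99×10^9)(4.06×10^-5)/(0.225) = 3.24×10^6 N/C.

|E| = 3.24e6 V/m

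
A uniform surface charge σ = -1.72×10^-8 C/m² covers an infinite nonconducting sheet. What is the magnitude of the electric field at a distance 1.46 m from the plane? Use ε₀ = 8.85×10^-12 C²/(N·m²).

Choose a cylindrical pillbox piercing the sheet, end faces (area A) parallel to it.
Flux Φ = 2EA and Q_enc = σA, so 2EA = σA/ε₀ ⇒ E = |σ|/(2ε₀), independent of distance.
E = |σ|/(2ε₀) = (1.72×10^-8)/(2·8.85×10^-12) = 972 N/C.

|E| ≈ 972 V/m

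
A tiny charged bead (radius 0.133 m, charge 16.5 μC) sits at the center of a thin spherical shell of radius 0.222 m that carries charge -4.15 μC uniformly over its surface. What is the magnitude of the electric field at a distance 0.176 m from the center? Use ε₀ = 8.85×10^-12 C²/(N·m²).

|E| ≈ 4.79×10^6 V/m

Take a concentric spherical Gaussian surface of radius r = 0.176 m (between the bodies, 0.133 m < r < 0.222 m).
The shell at 0.222 m lies outside the Gaussian surface, so Q_enc = 16.5 μC = 1.65×10^-5 C.
Applying ∮E·dA = Q_enc/ε₀ with Φ = E(4πr²):
E = |Q_enc|/(4πε₀r²) = (1.65×10^-5)/(4π·8.85×10^-12·(0.176)²) = 4.79e6 N/C.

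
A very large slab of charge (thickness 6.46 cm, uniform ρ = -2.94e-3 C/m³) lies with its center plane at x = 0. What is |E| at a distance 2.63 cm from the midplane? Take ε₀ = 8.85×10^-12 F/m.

E = 8.74e6 V/m

By symmetry E is perpendicular to the slab. A Gaussian pillbox from −2.63 cm to +2.63 cm (face area A) lies entirely within the slab.
Q_enc = ρ·(2x)·A and flux = 2EA, so 2EA = 2ρxA/ε₀ ⇒ E = |ρ|x/ε₀.
E = (2.94×10^-3)(0.0263)/(8.85×10^-12) = 8.74×10^6 N/C.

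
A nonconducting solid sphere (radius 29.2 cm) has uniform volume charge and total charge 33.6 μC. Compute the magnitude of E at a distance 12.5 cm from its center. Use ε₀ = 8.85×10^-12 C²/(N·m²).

|E| ≈ 1.52×10^6 N/C

Symmetry ⇒ E = E(r) r̂. Gaussian sphere of radius r = 12.5 cm (r < R).
For a uniform sphere the enclosed fraction is (r/R)³, so Q_enc = (33.6 μC)(0.125/0.292)³ = 2.636×10^-6 C.
Since E is radial and uniform over the Gaussian sphere, Φ = E·4πr² = Q_enc/ε₀.
E = |Q_enc|/(4πε₀r²) = (2.636×10^-6)/(4π·8.85×10^-12·(0.125)²) = 1.52e6 N/C.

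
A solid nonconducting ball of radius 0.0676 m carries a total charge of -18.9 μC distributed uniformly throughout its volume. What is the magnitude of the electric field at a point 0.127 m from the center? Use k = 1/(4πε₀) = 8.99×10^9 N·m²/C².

Symmetry ⇒ E = E(r) r̂. Gaussian sphere of radius r = 0.127 m (r > R, so the entire charge is enclosed).
Q_enc = -18.9 μC = -1.89×10^-5 C.
By Gauss's law, ∮E·dA = E·4πr² = Q_enc/ε₀.
E = k|Q_enc|/r² = (8.99×10^9)(1.89×10^-5)/(0.127)² = 1.05×10^7 N/C.

|E| ≈ 1.05e7 N/C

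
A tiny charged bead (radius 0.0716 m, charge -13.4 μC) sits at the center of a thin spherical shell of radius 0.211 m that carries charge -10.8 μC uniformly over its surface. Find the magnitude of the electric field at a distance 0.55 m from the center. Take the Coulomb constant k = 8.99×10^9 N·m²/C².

Symmetry ⇒ E = E(r) r̂. Gaussian sphere of radius r = 0.55 m (r > 0.211 m, enclosing both).
Q_enc = (-13.4 μC) + (-10.8 μC) = -2.42×10^-5 C.
Gauss's law: E·4πr² = Q_enc/ε₀.
E = k|Q_enc|/r² = (8.99×10^9)(2.42×10^-5)/(0.55)² = 7.19×10^5 N/C.

E = 7.19×10^5 N/C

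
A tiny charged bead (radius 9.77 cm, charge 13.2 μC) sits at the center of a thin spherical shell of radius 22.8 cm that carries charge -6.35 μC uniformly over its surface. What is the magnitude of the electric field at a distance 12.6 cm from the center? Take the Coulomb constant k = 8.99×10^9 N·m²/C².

Take a concentric spherical Gaussian surface of radius r = 12.6 cm (between the bodies, 9.77 cm < r < 22.8 cm).
Only the inner charge is enclosed; the outer shell contributes nothing inside itself. Q_enc = 13.2 μC = 1.32×10^-5 C.
By Gauss's law, ∮E·dA = E·4πr² = Q_enc/ε₀.
E = k|Q_enc|/r² = (8.99×10^9)(1.32×10^-5)/(0.126)² = 7.47×10^6 N/C.

|E| = 7.47×10^6 N/C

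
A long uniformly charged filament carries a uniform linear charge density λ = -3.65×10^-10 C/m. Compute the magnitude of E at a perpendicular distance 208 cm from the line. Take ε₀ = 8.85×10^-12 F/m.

Take a coaxial cylindrical Gaussian surface of radius r = 208 cm and length L.
Q_enc = λL, so λ_enc = -3.65×10^-10 C/m.
By Gauss's law (flux through the curved wall only), E·2πrL = λ_enc L/ε₀.
E = |λ_enc|/(2πε₀r) = (3.65e-10)/(2π·8.85×10^-12·2.08) = 3.16 N/C.

3.16 N/C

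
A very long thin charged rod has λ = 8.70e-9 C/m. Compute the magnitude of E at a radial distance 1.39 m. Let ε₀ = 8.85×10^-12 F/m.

|E| ≈ 113 V/m

By cylindrical symmetry E is radial; use a coaxial Gaussian cylinder of radius 1.39 m and length L.
Q_enc = λL, so λ_enc = 8.70e-9 C/m.
Since E is radial and uniform over the curved surface, Φ = E·2πrL = Q_enc/ε₀ = λ_enc L/ε₀.
E = |λ_enc|/(2πε₀r) = (8.70e-9)/(2π·8.85×10^-12·1.39) = 113 N/C.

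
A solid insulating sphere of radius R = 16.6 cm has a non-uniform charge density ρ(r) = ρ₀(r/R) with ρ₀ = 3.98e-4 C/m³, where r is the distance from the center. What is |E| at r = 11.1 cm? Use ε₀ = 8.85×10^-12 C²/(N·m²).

E ≈ 8.34e5 N/C

Use a concentric Gaussian sphere at r = 11.1 cm (r < R).
Q_enc = ∫₀^r ρ(r')·4πr'² dr' = (4πρ₀/R) ∫₀^r r'^3 dr' = 4πρ₀ r^4/(4·R) = 1.143×10^-6 C.
Gauss's law: E·4πr² = Q_enc/ε₀.
E = |Q_enc|/(4πε₀r²) = (1.143×10^-6)/(4π·8.85×10^-12·(0.111)²) = 8.34×10^5 N/C.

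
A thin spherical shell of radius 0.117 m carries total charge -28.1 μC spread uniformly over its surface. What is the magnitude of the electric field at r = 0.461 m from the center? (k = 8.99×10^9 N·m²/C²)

E = 1.19e6 N/C

Use a concentric Gaussian sphere at r = 0.461 m (r > 0.117 m).
The entire shell is enclosed: Q_enc = -2.81×10^-5 C.
Gauss's law: E·4πr² = Q_enc/ε₀.
E = k|Q_enc|/r² = (8.99×10^9)(2.81e-5)/(0.461)² = 1.19×10^6 N/C.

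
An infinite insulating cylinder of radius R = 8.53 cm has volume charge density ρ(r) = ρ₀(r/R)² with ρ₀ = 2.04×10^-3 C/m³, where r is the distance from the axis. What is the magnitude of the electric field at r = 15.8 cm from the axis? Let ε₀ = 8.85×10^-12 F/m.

2.65×10^6 V/m

Choose a coaxial cylinder of radius r = 15.8 cm (arbitrary length L) as the Gaussian surface (r > R, full charge per length enclosed).
λ_enc = 2π ∫₀^R ρ₀(r'/R)^2 r' dr' = 2πρ₀R²/4 = 2.332×10^-5 C/m.
Since E is radial and uniform over the curved surface, Φ = E·2πrL = Q_enc/ε₀ = λ_enc L/ε₀.
E = |λ_enc|/(2πε₀r) = (2.332×10^-5)/(2π·8.85×10^-12·0.158) = 2.65×10^6 N/C.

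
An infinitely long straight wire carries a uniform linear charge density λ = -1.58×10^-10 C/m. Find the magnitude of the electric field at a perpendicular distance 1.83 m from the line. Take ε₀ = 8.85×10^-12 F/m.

|E| ≈ 1.55 V/m

Coaxial Gaussian cylinder, radius r = 1.83 m, length L.
Q_enc = λL, so λ_enc = -1.58×10^-10 C/m.
Applying ∮E·dA = Q_enc/ε₀ with the end caps contributing no flux:
E = |λ_enc|/(2πε₀r) = (1.58×10^-10)/(2π·8.85×10^-12·1.83) = 1.55 N/C.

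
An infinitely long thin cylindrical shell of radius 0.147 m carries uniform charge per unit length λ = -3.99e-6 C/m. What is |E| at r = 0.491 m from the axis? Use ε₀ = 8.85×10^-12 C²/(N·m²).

By cylindrical symmetry E is radial; use a coaxial Gaussian cylinder of radius 0.491 m and length L (r > 0.147 m).
The full line charge is enclosed: λ_enc = -3.99×10^-6 C/m.
By Gauss's law (flux through the curved wall only), E·2πrL = λ_enc L/ε₀.
E = |λ_enc|/(2πε₀r) = (3.99e-6)/(2π·8.85×10^-12·0.491) = 1.46×10^5 N/C.

|E| = 1.46e5 N/C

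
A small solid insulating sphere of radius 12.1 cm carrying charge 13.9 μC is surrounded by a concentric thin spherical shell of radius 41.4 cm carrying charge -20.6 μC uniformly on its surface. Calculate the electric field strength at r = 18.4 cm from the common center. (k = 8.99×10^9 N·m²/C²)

3.69e6 N/C

Symmetry ⇒ E = E(r) r̂. Gaussian sphere of radius r = 18.4 cm (between the bodies, 12.1 cm < r < 41.4 cm).
Only the inner charge is enclosed; the outer shell contributes nothing inside itself. Q_enc = 13.9 μC = 1.39e-5 C.
Since E is radial and uniform over the Gaussian sphere, Φ = E·4πr² = Q_enc/ε₀.
E = k|Q_enc|/r² = (8.99×10^9)(1.39×10^-5)/(0.184)² = 3.69×10^6 N/C.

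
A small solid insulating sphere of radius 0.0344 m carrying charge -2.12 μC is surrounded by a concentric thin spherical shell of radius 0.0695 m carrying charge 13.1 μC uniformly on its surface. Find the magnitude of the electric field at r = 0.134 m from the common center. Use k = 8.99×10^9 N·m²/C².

E = 5.50×10^6 V/m

Use a concentric Gaussian sphere at r = 0.134 m (r > 0.0695 m, enclosing both).
Q_enc = (-2.12 μC) + (13.1 μC) = 1.098e-5 C.
Since E is radial and uniform over the Gaussian sphere, Φ = E·4πr² = Q_enc/ε₀.
E = k|Q_enc|/r² = (8.99×10^9)(1.098×10^-5)/(0.134)² = 5.50e6 N/C.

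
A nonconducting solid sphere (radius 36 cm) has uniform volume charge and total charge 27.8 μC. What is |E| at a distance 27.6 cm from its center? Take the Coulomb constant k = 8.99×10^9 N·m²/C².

|E| ≈ 1.48e6 V/m

Use a concentric Gaussian sphere at r = 27.6 cm (r < R).
For a uniform sphere the enclosed fraction is (r/R)³, so Q_enc = (27.8 μC)(0.276/0.36)³ = 1.253×10^-5 C.
Gauss's law: E·4πr² = Q_enc/ε₀.
E = k|Q_enc|/r² = (8.99×10^9)(1.253×10^-5)/(0.276)² = 1.48×10^6 N/C.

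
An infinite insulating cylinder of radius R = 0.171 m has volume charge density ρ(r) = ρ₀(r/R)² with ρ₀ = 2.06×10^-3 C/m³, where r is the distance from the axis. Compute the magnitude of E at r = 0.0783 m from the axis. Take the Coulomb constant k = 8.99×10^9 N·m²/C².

E ≈ 9.55e5 N/C

By cylindrical symmetry E is radial; use a coaxial Gaussian cylinder of radius 0.0783 m and length L (r < R).
Integrating ρ over the cross-section to radius r: λ_enc = (2πρ₀/R²) ∫₀^r r'^3 dr' = 2πρ₀ r^4/(4·R²) = 4.16×10^-6 C/m.
By Gauss's law (flux through the curved wall only), E·2πrL = λ_enc L/ε₀.
E = 2k|λ_enc|/r = 2(8.99×10^9)(4.16×10^-6)/(0.0783) = 9.55×10^5 N/C.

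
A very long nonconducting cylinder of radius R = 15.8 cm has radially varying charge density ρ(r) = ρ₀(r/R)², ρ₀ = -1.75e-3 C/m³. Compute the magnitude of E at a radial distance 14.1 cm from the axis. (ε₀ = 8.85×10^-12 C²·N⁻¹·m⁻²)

Take a coaxial cylindrical Gaussian surface of radius r = 14.1 cm and length L (r < R).
λ_enc = ∫₀^r ρ(r')·2πr' dr' = (2πρ₀/R²)·r^4/4 = -4.352e-5 C/m.
Gauss's law: E·2πrL = λ_enc L/ε₀.
E = |λ_enc|/(2πε₀r) = (4.352e-5)/(2π·8.85×10^-12·0.141) = 5.55×10^6 N/C.

|E| ≈ 5.55×10^6 N/C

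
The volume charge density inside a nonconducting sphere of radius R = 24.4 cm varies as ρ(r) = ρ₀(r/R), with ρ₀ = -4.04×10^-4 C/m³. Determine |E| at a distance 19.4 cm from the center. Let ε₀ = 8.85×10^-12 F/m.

E ≈ 1.76×10^6 V/m

Symmetry ⇒ E = E(r) r̂. Gaussian sphere of radius r = 19.4 cm (r < R).
Q_enc = ∫₀^r ρ(r')·4πr'² dr' = (4πρ₀/R) ∫₀^r r'^3 dr' = 4πρ₀ r^4/(4·R) = -7.368×10^-6 C.
By Gauss's law, ∮E·dA = E·4πr² = Q_enc/ε₀.
E = |Q_enc|/(4πε₀r²) = (7.368e-6)/(4π·8.85×10^-12·(0.194)²) = 1.76×10^6 N/C.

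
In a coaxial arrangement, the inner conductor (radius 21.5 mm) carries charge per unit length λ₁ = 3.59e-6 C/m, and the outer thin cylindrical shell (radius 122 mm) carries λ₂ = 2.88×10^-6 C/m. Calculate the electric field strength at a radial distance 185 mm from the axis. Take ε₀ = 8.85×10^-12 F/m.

E = 6.29e5 N/C

Take a coaxial cylindrical Gaussian surface of radius r = 185 mm and length L (r > 122 mm, enclosing both).
λ_enc = λ₁ + λ₂ = (3.59×10^-6) + (2.88×10^-6) = 6.47e-6 C/m.
Applying ∮E·dA = Q_enc/ε₀ with the end caps contributing no flux:
E = |λ_enc|/(2πε₀r) = (6.47e-6)/(2π·8.85×10^-12·0.185) = 6.29×10^5 N/C.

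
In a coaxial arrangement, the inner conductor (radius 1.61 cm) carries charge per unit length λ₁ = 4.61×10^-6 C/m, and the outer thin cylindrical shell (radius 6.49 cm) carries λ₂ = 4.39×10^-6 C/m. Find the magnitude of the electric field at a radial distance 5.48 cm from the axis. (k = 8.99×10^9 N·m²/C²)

|E| = 1.51e6 N/C

Take a coaxial cylindrical Gaussian surface of radius r = 5.48 cm and length L (between the conductors, 1.61 cm < r < 6.49 cm).
The shell at 6.49 cm lies outside the Gaussian surface, so λ_enc = λ₁ = 4.61×10^-6 C/m.
Applying ∮E·dA = Q_enc/ε₀ with the end caps contributing no flux:
E = 2k|λ_enc|/r = 2(8.99×10^9)(4.61e-6)/(0.0548) = 1.51×10^6 N/C.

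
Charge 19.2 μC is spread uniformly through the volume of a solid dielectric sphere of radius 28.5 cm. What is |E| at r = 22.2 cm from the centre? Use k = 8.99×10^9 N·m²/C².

|E| ≈ 1.66×10^6 N/C

Symmetry ⇒ E = E(r) r̂. Gaussian sphere of radius r = 22.2 cm (r < R).
Only the charge within r is enclosed: Q_enc = Q·(r/R)³ = (19.2 μC)·(22.2 cm/28.5 cm)³ = 9.075×10^-6 C.
Gauss's law: E·4πr² = Q_enc/ε₀.
E = k|Q_enc|/r² = (8.99×10^9)(9.075e-6)/(0.222)² = 1.66×10^6 N/C.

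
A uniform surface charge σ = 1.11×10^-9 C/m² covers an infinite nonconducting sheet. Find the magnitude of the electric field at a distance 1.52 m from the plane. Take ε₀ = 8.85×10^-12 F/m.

E ≈ 62.7 N/C

By planar symmetry E is perpendicular to the sheet and uniform; use a Gaussian pillbox with flat faces of area A on each side of the sheet.
Only the two end caps contribute flux: Φ = 2EA. With Q_enc = σA, Gauss's law gives E = |σ|/(2ε₀).
E = |σ|/(2ε₀) = (1.11×10^-9)/(2·8.85×10^-12) = 62.7 N/C.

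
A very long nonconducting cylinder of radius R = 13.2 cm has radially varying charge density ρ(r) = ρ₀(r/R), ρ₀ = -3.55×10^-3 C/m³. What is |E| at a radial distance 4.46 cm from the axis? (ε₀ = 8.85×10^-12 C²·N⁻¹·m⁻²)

Coaxial Gaussian cylinder, radius r = 4.46 cm, length L (r < R).
λ_enc = ∫₀^r ρ(r')·2πr' dr' = (2πρ₀/R)·r^3/3 = -4.997e-6 C/m.
By Gauss's law (flux through the curved wall only), E·2πrL = λ_enc L/ε₀.
E = |λ_enc|/(2πε₀r) = (4.997×10^-6)/(2π·8.85×10^-12·0.0446) = 2.01e6 N/C.

E ≈ 2.01×10^6 N/C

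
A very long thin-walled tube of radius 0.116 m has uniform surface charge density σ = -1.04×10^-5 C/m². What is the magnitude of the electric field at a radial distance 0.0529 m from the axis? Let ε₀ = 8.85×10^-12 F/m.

E = 0 (no enclosed charge)

Choose a coaxial cylinder of radius r = 0.0529 m (arbitrary length L) as the Gaussian surface (r < 0.116 m, inside the shell).
All the surface charge lies outside this cylinder: Q_enc = 0, hence E = 0.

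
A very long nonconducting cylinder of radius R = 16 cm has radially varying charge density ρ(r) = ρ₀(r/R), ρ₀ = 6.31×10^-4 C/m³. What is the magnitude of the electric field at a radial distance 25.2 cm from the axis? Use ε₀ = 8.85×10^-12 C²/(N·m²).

Choose a coaxial cylinder of radius r = 25.2 cm (arbitrary length L) as the Gaussian surface (r > R, full charge per length enclosed).
λ_enc = 2π ∫₀^R ρ₀(r'/R)^1 r' dr' = 2πρ₀R²/3 = 3.383e-5 C/m.
Gauss's law: E·2πrL = λ_enc L/ε₀.
E = |λ_enc|/(2πε₀r) = (3.383×10^-5)/(2π·8.85×10^-12·0.252) = 2.41×10^6 N/C.

2.41×10^6 N/C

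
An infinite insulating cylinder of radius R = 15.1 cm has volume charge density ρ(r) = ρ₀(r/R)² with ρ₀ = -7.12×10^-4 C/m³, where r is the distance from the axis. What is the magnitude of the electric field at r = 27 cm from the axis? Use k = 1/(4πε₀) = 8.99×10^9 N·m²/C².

E ≈ 1.70e6 V/m

By cylindrical symmetry E is radial; use a coaxial Gaussian cylinder of radius 27 cm and length L (r > R, full charge per length enclosed).
λ_enc = 2π ∫₀^R ρ₀(r'/R)^2 r' dr' = 2πρ₀R²/4 = -2.55×10^-5 C/m.
Applying ∮E·dA = Q_enc/ε₀ with the end caps contributing no flux:
E = 2k|λ_enc|/r = 2(8.99×10^9)(2.55×10^-5)/(0.27) = 1.70e6 N/C.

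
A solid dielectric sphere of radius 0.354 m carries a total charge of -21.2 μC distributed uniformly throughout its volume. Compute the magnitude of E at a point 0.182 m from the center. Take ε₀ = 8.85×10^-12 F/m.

E = 7.82×10^5 N/C

Take a concentric spherical Gaussian surface of radius r = 0.182 m (r < R).
For a uniform sphere the enclosed fraction is (r/R)³, so Q_enc = (-21.2 μC)(0.182/0.354)³ = -2.881e-6 C.
Gauss's law: E·4πr² = Q_enc/ε₀.
E = |Q_enc|/(4πε₀r²) = (2.881×10^-6)/(4π·8.85×10^-12·(0.182)²) = 7.82×10^5 N/C.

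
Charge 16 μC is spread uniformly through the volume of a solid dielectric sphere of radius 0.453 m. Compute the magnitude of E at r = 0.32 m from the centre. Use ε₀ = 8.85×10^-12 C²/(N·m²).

4.95×10^5 N/C

By spherical symmetry E is radial; choose a Gaussian sphere of radius r = 0.32 m (r < R).
For a uniform sphere the enclosed fraction is (r/R)³, so Q_enc = (16 μC)(0.32/0.453)³ = 5.64e-6 C.
Gauss's law: E·4πr² = Q_enc/ε₀.
E = |Q_enc|/(4πε₀r²) = (5.64×10^-6)/(4π·8.85×10^-12·(0.32)²) = 4.95e5 N/C.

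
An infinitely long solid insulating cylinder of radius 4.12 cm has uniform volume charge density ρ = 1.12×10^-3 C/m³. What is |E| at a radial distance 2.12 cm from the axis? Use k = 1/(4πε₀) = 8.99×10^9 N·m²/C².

By cylindrical symmetry E is radial; use a coaxial Gaussian cylinder of radius 2.12 cm and length L (r < R).
Enclosed charge per unit length: λ_enc = ρ·πr² = (1.12e-3)π(0.0212)² = 1.581×10^-6 C/m.
Gauss's law: E·2πrL = λ_enc L/ε₀.
E = 2k|λ_enc|/r = 2(8.99×10^9)(1.581e-6)/(0.0212) = 1.34e6 N/C.

E = 1.34×10^6 N/C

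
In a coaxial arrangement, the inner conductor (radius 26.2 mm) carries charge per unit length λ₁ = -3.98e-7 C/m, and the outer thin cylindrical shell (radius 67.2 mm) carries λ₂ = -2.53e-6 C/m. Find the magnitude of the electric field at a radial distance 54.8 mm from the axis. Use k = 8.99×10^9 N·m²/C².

|E| = 1.31×10^5 N/C

Coaxial Gaussian cylinder, radius r = 54.8 mm, length L (between the conductors, 26.2 mm < r < 67.2 mm).
The shell at 67.2 mm lies outside the Gaussian surface, so λ_enc = λ₁ = -3.98×10^-7 C/m.
By Gauss's law (flux through the curved wall only), E·2πrL = λ_enc L/ε₀.
E = 2k|λ_enc|/r = 2(8.99×10^9)(3.98e-7)/(0.0548) = 1.31×10^5 N/C.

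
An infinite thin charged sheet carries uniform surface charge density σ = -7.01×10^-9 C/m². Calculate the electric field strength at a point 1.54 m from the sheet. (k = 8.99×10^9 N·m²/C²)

|E| = 396 N/C

The symmetry is planar: E is normal to the sheet and the same magnitude on both sides. Take a pillbox straddling the sheet with end-cap area A.
Only the two end caps contribute flux: Φ = 2EA. With Q_enc = σA, Gauss's law gives E = |σ|/(2ε₀).
E = 2πk|σ| = 2π(8.99×10^9)(7.01×10^-9) = 396 N/C.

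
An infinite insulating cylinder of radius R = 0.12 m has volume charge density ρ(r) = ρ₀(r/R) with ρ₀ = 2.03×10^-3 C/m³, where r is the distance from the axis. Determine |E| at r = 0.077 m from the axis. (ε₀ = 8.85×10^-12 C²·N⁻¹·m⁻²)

|E| ≈ 3.78×10^6 N/C

Coaxial Gaussian cylinder, radius r = 0.077 m, length L (r < R).
λ_enc = ∫₀^r ρ(r')·2πr' dr' = (2πρ₀/R)·r^3/3 = 1.618×10^-5 C/m.
By Gauss's law (flux through the curved wall only), E·2πrL = λ_enc L/ε₀.
E = |λ_enc|/(2πε₀r) = (1.618×10^-5)/(2π·8.85×10^-12·0.077) = 3.78×10^6 N/C.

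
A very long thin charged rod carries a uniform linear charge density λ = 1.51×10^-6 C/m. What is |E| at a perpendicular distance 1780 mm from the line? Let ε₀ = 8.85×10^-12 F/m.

E ≈ 1.53e4 N/C

By cylindrical symmetry E is radial; use a coaxial Gaussian cylinder of radius 1780 mm and length L.
Q_enc = λL, so λ_enc = 1.51×10^-6 C/m.
Gauss's law: E·2πrL = λ_enc L/ε₀.
E = |λ_enc|/(2πε₀r) = (1.51×10^-6)/(2π·8.85×10^-12·1.78) = 1.53e4 N/C.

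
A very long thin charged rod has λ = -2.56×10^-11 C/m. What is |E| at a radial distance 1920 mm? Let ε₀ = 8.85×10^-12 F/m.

By cylindrical symmetry E is radial; use a coaxial Gaussian cylinder of radius 1920 mm and length L.
Q_enc = λL, so λ_enc = -2.56×10^-11 C/m.
Gauss's law: E·2πrL = λ_enc L/ε₀.
E = |λ_enc|/(2πε₀r) = (2.56e-11)/(2π·8.85×10^-12·1.92) = 0.24 N/C.

E ≈ 0.24 V/m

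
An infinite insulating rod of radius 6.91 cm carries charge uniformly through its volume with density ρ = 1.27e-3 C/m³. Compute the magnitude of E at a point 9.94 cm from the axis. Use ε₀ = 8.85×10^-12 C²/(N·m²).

Coaxial Gaussian cylinder, radius r = 9.94 cm, length L (r > 6.91 cm, full cross-section enclosed).
λ_enc = ρ·πR² = (1.27×10^-3)π(0.0691)² = 1.905×10^-5 C/m.
By Gauss's law (flux through the curved wall only), E·2πrL = λ_enc L/ε₀.
E = |λ_enc|/(2πε₀r) = (1.905e-5)/(2π·8.85×10^-12·0.0994) = 3.45×10^6 N/C.

E ≈ 3.45×10^6 V/m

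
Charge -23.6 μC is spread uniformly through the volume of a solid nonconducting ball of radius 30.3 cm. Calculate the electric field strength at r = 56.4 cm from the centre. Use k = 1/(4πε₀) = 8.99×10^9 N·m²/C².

By spherical symmetry E is radial; choose a Gaussian sphere of radius r = 56.4 cm (r > R, so the entire charge is enclosed).
Q_enc = -23.6 μC = -2.36×10^-5 C.
Gauss's law: E·4πr² = Q_enc/ε₀.
E = k|Q_enc|/r² = (8.99×10^9)(2.36×10^-5)/(0.564)² = 6.67×10^5 N/C.

6.67×10^5 V/m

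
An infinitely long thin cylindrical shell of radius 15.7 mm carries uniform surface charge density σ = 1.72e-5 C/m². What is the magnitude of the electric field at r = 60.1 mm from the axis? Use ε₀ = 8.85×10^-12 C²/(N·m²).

|E| ≈ 5.08×10^5 V/m

By cylindrical symmetry E is radial; use a coaxial Gaussian cylinder of radius 60.1 mm and length L (r > 15.7 mm).
The whole shell is enclosed: λ_enc = σ·2πR = (1.72×10^-5)·2π·(0.0157) = 1.697e-6 C/m.
By Gauss's law (flux through the curved wall only), E·2πrL = λ_enc L/ε₀.
E = |λ_enc|/(2πε₀r) = (1.697×10^-6)/(2π·8.85×10^-12·0.0601) = 5.08×10^5 N/C.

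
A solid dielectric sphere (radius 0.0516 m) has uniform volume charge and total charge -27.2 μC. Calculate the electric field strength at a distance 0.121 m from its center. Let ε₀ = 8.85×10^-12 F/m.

1.67×10^7 V/m

Symmetry ⇒ E = E(r) r̂. Gaussian sphere of radius r = 0.121 m (r > R, so the entire charge is enclosed).
Q_enc = -27.2 μC = -2.72×10^-5 C.
Gauss's law: E·4πr² = Q_enc/ε₀.
E = |Q_enc|/(4πε₀r²) = (2.72×10^-5)/(4π·8.85×10^-12·(0.121)²) = 1.67e7 N/C.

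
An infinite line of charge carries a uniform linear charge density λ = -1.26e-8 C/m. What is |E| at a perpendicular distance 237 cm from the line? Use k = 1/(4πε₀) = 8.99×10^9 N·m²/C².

|E| ≈ 95.6 N/C

By cylindrical symmetry E is radial; use a coaxial Gaussian cylinder of radius 237 cm and length L.
Q_enc = λL, so λ_enc = -1.26×10^-8 C/m.
Since E is radial and uniform over the curved surface, Φ = E·2πrL = Q_enc/ε₀ = λ_enc L/ε₀.
E = 2k|λ_enc|/r = 2(8.99×10^9)(1.26×10^-8)/(2.37) = 95.6 N/C.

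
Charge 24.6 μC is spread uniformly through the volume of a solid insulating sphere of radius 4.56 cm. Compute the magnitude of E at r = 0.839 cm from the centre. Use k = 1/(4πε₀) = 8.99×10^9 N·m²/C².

|E| = 1.96×10^7 N/C

By spherical symmetry E is radial; choose a Gaussian sphere of radius r = 0.839 cm (r < R).
Only the charge within r is enclosed: Q_enc = Q·(r/R)³ = (24.6 μC)·(0.839 cm/4.56 cm)³ = 1.532e-7 C.
Since E is radial and uniform over the Gaussian sphere, Φ = E·4πr² = Q_enc/ε₀.
E = k|Q_enc|/r² = (8.99×10^9)(1.532e-7)/(0.00839)² = 1.96×10^7 N/C.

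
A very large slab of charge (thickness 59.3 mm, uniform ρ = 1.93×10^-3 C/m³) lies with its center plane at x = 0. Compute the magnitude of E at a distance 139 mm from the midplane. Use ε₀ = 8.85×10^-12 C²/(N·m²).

The point |x| = 139 mm lies outside the slab (half-thickness 0.02965 m). A symmetric pillbox spanning the full slab encloses Q_enc = ρ·d·A.
Flux = 2EA ⇒ E = |ρ|d/(2ε₀), independent of distance outside.
E = (1.93×10^-3)(0.0593)/(2·8.85×10^-12) = 6.47e6 N/C.

|E| = 6.47×10^6 N/C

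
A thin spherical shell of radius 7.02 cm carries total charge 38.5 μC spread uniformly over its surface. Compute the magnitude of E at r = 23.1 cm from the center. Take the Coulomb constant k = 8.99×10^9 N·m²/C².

E ≈ 6.49e6 V/m

Take a concentric spherical Gaussian surface of radius r = 23.1 cm (r > 7.02 cm).
The entire shell is enclosed: Q_enc = 3.85×10^-5 C.
By Gauss's law, ∮E·dA = E·4πr² = Q_enc/ε₀.
E = k|Q_enc|/r² = (8.99×10^9)(3.85×10^-5)/(0.231)² = 6.49×10^6 N/C.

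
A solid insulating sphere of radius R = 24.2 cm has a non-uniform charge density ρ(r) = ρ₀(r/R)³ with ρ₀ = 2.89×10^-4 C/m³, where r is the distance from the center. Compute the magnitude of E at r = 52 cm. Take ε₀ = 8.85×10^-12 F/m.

Take a concentric spherical Gaussian surface of radius r = 52 cm (r > R, all charge enclosed).
Q_enc = 4π ∫₀^R ρ₀(r'/R)^3 r'² dr' = 4πρ₀R³/6 = 8.578e-6 C.
Gauss's law: E·4πr² = Q_enc/ε₀.
E = |Q_enc|/(4πε₀r²) = (8.578×10^-6)/(4π·8.85×10^-12·(0.52)²) = 2.85×10^5 N/C.

E = 2.85×10^5 N/C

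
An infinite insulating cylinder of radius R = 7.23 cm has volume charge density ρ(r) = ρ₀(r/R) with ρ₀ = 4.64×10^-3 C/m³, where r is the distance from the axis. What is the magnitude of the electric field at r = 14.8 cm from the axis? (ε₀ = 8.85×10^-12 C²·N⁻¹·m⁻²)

Choose a coaxial cylinder of radius r = 14.8 cm (arbitrary length L) as the Gaussian surface (r > R, full charge per length enclosed).
λ_enc = 2π ∫₀^R ρ₀(r'/R)^1 r' dr' = 2πρ₀R²/3 = 5.08e-5 C/m.
Applying ∮E·dA = Q_enc/ε₀ with the end caps contributing no flux:
E = |λ_enc|/(2πε₀r) = (5.08e-5)/(2π·8.85×10^-12·0.148) = 6.17×10^6 N/C.

|E| = 6.17e6 V/m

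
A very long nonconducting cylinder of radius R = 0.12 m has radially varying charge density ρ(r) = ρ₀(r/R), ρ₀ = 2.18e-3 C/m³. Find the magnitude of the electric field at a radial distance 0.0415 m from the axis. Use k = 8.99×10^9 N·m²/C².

E = 1.18×10^6 N/C

Coaxial Gaussian cylinder, radius r = 0.0415 m, length L (r < R).
Integrating ρ over the cross-section to radius r: λ_enc = (2πρ₀/R) ∫₀^r r'^2 dr' = 2πρ₀ r^3/(3·R) = 2.719e-6 C/m.
Gauss's law: E·2πrL = λ_enc L/ε₀.
E = 2k|λ_enc|/r = 2(8.99×10^9)(2.719e-6)/(0.0415) = 1.18×10^6 N/C.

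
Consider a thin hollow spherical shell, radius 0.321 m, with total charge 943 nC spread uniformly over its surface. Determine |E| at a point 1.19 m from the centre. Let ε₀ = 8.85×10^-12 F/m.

Symmetry ⇒ E = E(r) r̂. Gaussian sphere of radius r = 1.19 m (r > 0.321 m).
The entire shell is enclosed: Q_enc = 9.43e-7 C.
By Gauss's law, ∮E·dA = E·4πr² = Q_enc/ε₀.
E = |Q_enc|/(4πε₀r²) = (9.43×10^-7)/(4π·8.85×10^-12·(1.19)²) = 5.99×10^3 N/C.

|E| = 5.99×10^3 V/m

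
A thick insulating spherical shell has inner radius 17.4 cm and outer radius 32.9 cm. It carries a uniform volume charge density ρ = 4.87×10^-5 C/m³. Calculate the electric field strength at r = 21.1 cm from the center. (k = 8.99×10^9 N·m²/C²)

E = 1.70e5 V/m

By spherical symmetry E is radial; choose a Gaussian sphere of radius r = 21.1 cm (within the shell material, 17.4 cm < r < 32.9 cm).
Only the shell between 17.4 cm and r is enclosed: Q_enc = ρ·(4π/3)(r³ − a³) = (4.87e-5)·(4π/3)·((0.211)³ − (0.174)³) = 8.417e-7 C.
Since E is radial and uniform over the Gaussian sphere, Φ = E·4πr² = Q_enc/ε₀.
E = k|Q_enc|/r² = (8.99×10^9)(8.417e-7)/(0.211)² = 1.70e5 N/C.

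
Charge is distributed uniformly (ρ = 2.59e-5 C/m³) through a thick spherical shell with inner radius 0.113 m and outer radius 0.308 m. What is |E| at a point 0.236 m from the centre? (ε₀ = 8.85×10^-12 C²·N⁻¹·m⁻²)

E = 2.05e5 V/m

By spherical symmetry E is radial; choose a Gaussian sphere of radius r = 0.236 m (within the shell material, 0.113 m < r < 0.308 m).
Only the shell between 0.113 m and r is enclosed: Q_enc = ρ·(4π/3)(r³ − a³) = (2.59×10^-5)·(4π/3)·((0.236)³ − (0.113)³) = 1.269×10^-6 C.
Gauss's law: E·4πr² = Q_enc/ε₀.
E = |Q_enc|/(4πε₀r²) = (1.269×10^-6)/(4π·8.85×10^-12·(0.236)²) = 2.05×10^5 N/C.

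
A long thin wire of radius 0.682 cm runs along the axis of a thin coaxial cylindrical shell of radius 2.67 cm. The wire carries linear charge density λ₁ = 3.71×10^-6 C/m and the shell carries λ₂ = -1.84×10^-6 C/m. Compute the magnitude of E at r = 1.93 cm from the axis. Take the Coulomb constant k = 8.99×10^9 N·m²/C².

E = 3.46e6 V/m

By cylindrical symmetry E is radial; use a coaxial Gaussian cylinder of radius 1.93 cm and length L (between the conductors, 0.682 cm < r < 2.67 cm).
Only the inner wire is enclosed; the outer shell contributes nothing inside itself. λ_enc = λ₁ = 3.71×10^-6 C/m.
Gauss's law: E·2πrL = λ_enc L/ε₀.
E = 2k|λ_enc|/r = 2(8.99×10^9)(3.71×10^-6)/(0.0193) = 3.46e6 N/C.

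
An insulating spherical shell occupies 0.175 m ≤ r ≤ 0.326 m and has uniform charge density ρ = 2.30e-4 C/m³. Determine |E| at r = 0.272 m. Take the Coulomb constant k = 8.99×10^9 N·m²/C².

By spherical symmetry E is radial; choose a Gaussian sphere of radius r = 0.272 m (within the shell material, 0.175 m < r < 0.326 m).
Enclosed charge is the volume from a to r: Q_enc = (4π/3)ρ(r³ − a³) = 1.422×10^-5 C.
Applying ∮E·dA = Q_enc/ε₀ with Φ = E(4πr²):
E = k|Q_enc|/r² = (8.99×10^9)(1.422e-5)/(0.272)² = 1.73×10^6 N/C.

|E| = 1.73×10^6 N/C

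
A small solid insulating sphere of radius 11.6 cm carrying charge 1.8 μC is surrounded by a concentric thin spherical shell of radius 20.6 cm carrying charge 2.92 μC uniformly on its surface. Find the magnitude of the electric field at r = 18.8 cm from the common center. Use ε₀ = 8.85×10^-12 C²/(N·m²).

E = 4.58e5 N/C

Symmetry ⇒ E = E(r) r̂. Gaussian sphere of radius r = 18.8 cm (between the bodies, 11.6 cm < r < 20.6 cm).
The shell at 20.6 cm lies outside the Gaussian surface, so Q_enc = 1.8 μC = 1.80e-6 C.
By Gauss's law, ∮E·dA = E·4πr² = Q_enc/ε₀.
E = |Q_enc|/(4πε₀r²) = (1.80e-6)/(4π·8.85×10^-12·(0.188)²) = 4.58×10^5 N/C.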